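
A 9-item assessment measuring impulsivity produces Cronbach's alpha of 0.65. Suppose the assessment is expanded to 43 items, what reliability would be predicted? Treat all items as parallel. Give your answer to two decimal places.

n = 43/9 = 4.7778
Spearman-Brown: r_new = n·r / (1 + (n − 1)·r)
r_new = 4.7778·0.65 / [1 + (4.7778 − 1)·0.65]
     = 3.1056 / 3.4556 = 0.8987

0.90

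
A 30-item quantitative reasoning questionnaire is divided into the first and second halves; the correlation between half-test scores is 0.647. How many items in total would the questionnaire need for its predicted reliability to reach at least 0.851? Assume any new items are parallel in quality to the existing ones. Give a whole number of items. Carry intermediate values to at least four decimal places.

Corrected full-test reliability: r_full = 2 × 0.647 / (1 + 0.647) ≈ 0.7857
Solve Spearman-Brown for n: n = 0.851(1 − 0.7857) / [0.7857(1 − 0.851)] = 1.5578
Required items = 1.5578 × 30 = 46.73, so 47 items.

47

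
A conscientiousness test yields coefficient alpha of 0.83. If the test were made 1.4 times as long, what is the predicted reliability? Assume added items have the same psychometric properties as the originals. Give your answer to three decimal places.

r_new = (1.4 × 0.83) / (1 + (1.4 − 1) × 0.83)
     = 1.1620 / 1.3320 = 0.8724

0.872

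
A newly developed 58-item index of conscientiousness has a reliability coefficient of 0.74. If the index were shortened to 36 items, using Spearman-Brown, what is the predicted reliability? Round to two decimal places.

n = 36/58 = 0.6207
Apply the Spearman-Brown prophecy formula, r' = nr / [1 + (n − 1)r]:
r_new = (0.6207 × 0.74) / (1 + (0.6207 − 1) × 0.74)
r_new = 0.4593 / 0.7193 ≈ 0.6385

0.64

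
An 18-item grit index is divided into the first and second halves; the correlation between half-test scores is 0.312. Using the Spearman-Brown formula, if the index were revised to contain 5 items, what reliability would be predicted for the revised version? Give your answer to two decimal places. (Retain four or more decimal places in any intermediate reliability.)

Spearman-Brown correction (n = 2): r_full = 2·0.312/(1 + 0.312) = 0.4756
Length factor from 18 to 5 items: n = 5/18 = 0.2778
r_new = n·r_full / (1 + (n − 1)·r_full) = 0.1321 / 0.6565 ≈ 0.2012

0.20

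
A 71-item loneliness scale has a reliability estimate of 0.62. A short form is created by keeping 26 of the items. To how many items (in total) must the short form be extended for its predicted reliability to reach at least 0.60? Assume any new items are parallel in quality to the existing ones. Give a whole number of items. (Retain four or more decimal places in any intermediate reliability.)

66

Short-form reliability: n = 26/71 = 0.3662; r_26 = n·r/(1+(n−1)r) ≈ 0.3740
Then solve for n' with r_old = 0.3740, r_target = 0.60: n' = 0.60(1 − 0.3740)/[0.3740(1 − 0.60)] = 2.5107
Total items = 2.5107 × 26 = 65.28, rounded up to 66.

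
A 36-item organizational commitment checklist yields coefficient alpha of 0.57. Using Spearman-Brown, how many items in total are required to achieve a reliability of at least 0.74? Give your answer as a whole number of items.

Spearman-Brown solved for the length factor n:
n = r*(1 − r) / [ r (1 − r*) ]
n = [0.74 × 0.43] / [0.57 × 0.26]
n = 0.3182 / 0.1482 ≈ 2.1471
2.1471 × 36 = 77.30 → 78 items

78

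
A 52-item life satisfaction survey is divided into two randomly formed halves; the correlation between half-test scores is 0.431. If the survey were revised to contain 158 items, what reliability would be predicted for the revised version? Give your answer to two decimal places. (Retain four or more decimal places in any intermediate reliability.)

0.82

First correct the split-half correlation to full-test reliability: r_full = 2 × 0.431 / (1 + 0.431) ≈ 0.6024
Then adjust to 158 items: n = 158/52 = 3.0385
r_new = n·r_full / (1 + (n − 1)·r_full) = 1.8304 / 2.2280 ≈ 0.8215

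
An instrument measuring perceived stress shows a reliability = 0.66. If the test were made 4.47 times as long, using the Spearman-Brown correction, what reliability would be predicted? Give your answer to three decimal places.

Apply the Spearman-Brown prophecy formula, r' = nr / [1 + (n − 1)r]:
r_new = (4.47 × 0.66) / (1 + (4.47 − 1) × 0.66)
r_new = 2.9502 / 3.2902 ≈ 0.8967

0.897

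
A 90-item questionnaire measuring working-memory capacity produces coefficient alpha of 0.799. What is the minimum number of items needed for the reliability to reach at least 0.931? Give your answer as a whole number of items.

n = 0.931(1 − 0.799) / [0.799(1 − 0.931)]
  = 0.187131 / 0.055131 = 3.3943
Items needed = n × 90 = 3.3943 × 90 ≈ 305.49 → round up to 306

306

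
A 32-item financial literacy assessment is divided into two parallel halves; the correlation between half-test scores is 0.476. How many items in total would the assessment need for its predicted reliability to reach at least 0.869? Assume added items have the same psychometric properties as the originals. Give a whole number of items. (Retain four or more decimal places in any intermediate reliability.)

117

Corrected full-test reliability: r_full = 2 × 0.476 / (1 + 0.476) ≈ 0.6450
n = r_tgt(1 − r_full) / [r_full(1 − r_tgt)] = 0.869 × 0.3550 / (0.6450 × 0.131) ≈ 3.6510
Required items = 3.6510 × 32 = 116.83, so 117 items.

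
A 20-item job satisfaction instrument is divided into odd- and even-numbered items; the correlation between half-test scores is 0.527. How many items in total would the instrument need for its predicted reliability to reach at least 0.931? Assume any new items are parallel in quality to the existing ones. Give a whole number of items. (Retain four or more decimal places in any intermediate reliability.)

Corrected full-test reliability: r_full = 2 × 0.527 / (1 + 0.527) ≈ 0.6902
Solve Spearman-Brown for n: n = 0.931(1 − 0.6902) / [0.6902(1 − 0.931)] = 6.0563
Items = 6.0563 × 20 ≈ 121.13 → 122

122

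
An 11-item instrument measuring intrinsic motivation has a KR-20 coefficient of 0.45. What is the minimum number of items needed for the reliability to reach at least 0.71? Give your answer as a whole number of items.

33

Rearranging the Spearman-Brown formula for n,
n = r_target (1 − r_old) / [ r_old (1 − r_target) ]
n = 0.71 × (1 − 0.45) / [ 0.45 × (1 − 0.71) ]
  = 0.3905 / 0.1305 = 2.9923
So the test needs 2.9923 × 11 ≈ 32.92 items; rounding up, 33.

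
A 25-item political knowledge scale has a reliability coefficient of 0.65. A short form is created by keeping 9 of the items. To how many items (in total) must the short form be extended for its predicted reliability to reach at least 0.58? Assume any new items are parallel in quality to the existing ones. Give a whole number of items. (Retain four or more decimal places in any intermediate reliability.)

19

First, r for the 9-item form: n = 9/25 = 0.3600, so r_9 = 0.3600·0.65/(1 + (0.3600 − 1)·0.65) = 0.4007
Length factor from the short form to reach 0.58: n' = 0.58(1 − 0.4007) / [0.4007(1 − 0.58)] ≈ 2.0654
Total items = 2.0654 × 9 = 18.59, rounded up to 19.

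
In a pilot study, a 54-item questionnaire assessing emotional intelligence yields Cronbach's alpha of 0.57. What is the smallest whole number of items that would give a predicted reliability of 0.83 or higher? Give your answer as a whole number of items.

199

Spearman-Brown solved for the length factor n:
n = r*(1 − r) / [ r (1 − r*) ]
n = 0.83(1 − 0.57) / [0.57(1 − 0.83)]
n = 0.3569 / 0.0969 ≈ 3.6832
Items needed = n × 54 = 3.6832 × 54 ≈ 198.89 → round up to 199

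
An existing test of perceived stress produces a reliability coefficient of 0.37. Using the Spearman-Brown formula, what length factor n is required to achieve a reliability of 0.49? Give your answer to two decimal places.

1.64

n = 0.49(1 − 0.37) / [0.37(1 − 0.49)]
n = 0.3087 / 0.1887 ≈ 1.6359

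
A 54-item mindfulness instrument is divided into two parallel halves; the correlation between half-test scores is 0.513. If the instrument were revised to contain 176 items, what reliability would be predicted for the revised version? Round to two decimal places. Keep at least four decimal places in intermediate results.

First correct the split-half correlation to full-test reliability: r_full = 2 × 0.513 / (1 + 0.513) ≈ 0.6781
Then adjust to 176 items: n = 176/54 = 3.2593
r_new = n·r_full / (1 + (n − 1)·r_full) = 2.2101 / 2.5320 ≈ 0.8729

0.87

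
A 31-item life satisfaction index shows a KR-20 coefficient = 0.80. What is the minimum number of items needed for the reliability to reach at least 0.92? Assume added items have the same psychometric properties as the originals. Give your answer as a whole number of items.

Spearman-Brown solved for the length factor n:
n = r_target (1 − r_old) / [ r_old (1 − r_target) ]
n = 0.92(1 − 0.80) / [0.80(1 − 0.92)]
  = 0.1840 / 0.0640 = 2.8750
So the test needs 2.8750 × 31 ≈ 89.12 items; rounding up, 90.

90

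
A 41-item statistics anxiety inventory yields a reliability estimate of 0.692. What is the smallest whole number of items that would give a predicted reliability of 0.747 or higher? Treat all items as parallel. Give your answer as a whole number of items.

54

Invert Spearman-Brown to solve for n:
n = r_target (1 − r_old) / [ r_old (1 − r_target) ]
n = [0.747 × 0.308] / [0.692 × 0.253]
  = 0.230076 / 0.175076 = 1.3141
Items needed = n × 41 = 1.3141 × 41 ≈ 53.88 → round up to 54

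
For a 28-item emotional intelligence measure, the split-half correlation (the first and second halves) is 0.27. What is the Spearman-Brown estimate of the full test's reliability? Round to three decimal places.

r_full = 2r_hh / (1 + r_hh) = 2 × 0.27 / (1 + 0.27)
       = 0.5400 / 1.2700 = 0.4252

0.425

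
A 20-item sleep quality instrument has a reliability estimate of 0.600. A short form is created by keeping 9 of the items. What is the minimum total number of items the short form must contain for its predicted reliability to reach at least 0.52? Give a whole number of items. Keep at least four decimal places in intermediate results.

First, r for the 9-item form: n = 9/20 = 0.4500, so r_9 = 0.4500·0.600/(1 + (0.4500 − 1)·0.600) = 0.4030
Length factor from the short form to reach 0.52: n' = 0.52(1 − 0.4030) / [0.4030(1 − 0.52)] ≈ 1.6048
Total items = 1.6048 × 9 = 14.44, rounded up to 15.

15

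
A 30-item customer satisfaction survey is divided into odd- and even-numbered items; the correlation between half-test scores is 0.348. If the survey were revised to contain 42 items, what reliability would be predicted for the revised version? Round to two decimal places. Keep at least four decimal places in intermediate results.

First correct the split-half correlation to full-test reliability: r_full = 2 × 0.348 / (1 + 0.348) ≈ 0.5163
Length factor from 30 to 42 items: n = 42/30 = 1.4000
r_new = n·r_full / (1 + (n − 1)·r_full) = 0.7228 / 1.2065 ≈ 0.5991

0.60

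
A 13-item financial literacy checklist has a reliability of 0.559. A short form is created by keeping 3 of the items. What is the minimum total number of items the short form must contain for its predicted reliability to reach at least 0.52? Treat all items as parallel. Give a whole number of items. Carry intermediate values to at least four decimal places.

First, r for the 3-item form: n = 3/13 = 0.2308, so r_3 = 0.2308·0.559/(1 + (0.2308 − 1)·0.559) = 0.2263
Length factor from the short form to reach 0.52: n' = 0.52(1 − 0.2263) / [0.2263(1 − 0.52)] ≈ 3.7038
Total items = 3.7038 × 3 = 11.11, rounded up to 12.

12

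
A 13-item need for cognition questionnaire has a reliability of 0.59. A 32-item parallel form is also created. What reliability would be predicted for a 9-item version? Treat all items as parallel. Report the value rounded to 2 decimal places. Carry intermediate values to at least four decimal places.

0.50

The 32-item form is not needed; work directly from the 13-item form with n = 9/13 = 0.6923.
r_{9} = n·r / (1 + (n − 1)·r) = 0.4085 / 0.8185 ≈ 0.4991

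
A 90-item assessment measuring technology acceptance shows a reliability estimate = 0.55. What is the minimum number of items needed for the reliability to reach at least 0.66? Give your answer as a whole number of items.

n = 0.66(1 − 0.55) / [0.55(1 − 0.66)]
n = 0.2970 / 0.1870 ≈ 1.5882
Items needed = n × 90 = 1.5882 × 90 ≈ 142.94 → round up to 143

143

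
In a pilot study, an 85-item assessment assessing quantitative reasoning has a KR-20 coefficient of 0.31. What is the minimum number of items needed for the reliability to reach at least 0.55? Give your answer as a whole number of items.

232

Rearranging the Spearman-Brown formula for n,
n = r_target (1 − r_old) / [ r_old (1 − r_target) ]
n = 0.55(1 − 0.31) / [0.31(1 − 0.55)]
n = 0.3795 / 0.1395 ≈ 2.7204
Items needed = n × 85 = 2.7204 × 85 ≈ 231.23 → round up to 232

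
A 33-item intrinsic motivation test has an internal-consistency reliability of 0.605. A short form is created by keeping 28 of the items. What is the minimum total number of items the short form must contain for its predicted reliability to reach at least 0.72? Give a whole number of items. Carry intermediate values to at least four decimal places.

56

Short-form reliability: n = 28/33 = 0.8485; r_28 = n·r/(1+(n−1)r) ≈ 0.5651
Then solve for n' with r_old = 0.5651, r_target = 0.72: n' = 0.72(1 − 0.5651)/[0.5651(1 − 0.72)] = 1.9790
Items = 1.9790 × 28 ≈ 55.41 → 56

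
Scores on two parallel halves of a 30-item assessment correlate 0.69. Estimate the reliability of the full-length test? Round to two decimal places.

Apply the Spearman-Brown correction with n = 2:
r_full = 2(0.69) / (1 + 0.69)
r_full = 1.3800 / 1.6900 ≈ 0.8166

0.82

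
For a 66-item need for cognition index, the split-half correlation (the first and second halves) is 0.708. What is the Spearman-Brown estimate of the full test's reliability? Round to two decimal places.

0.83

Each half is half the length of the full test, so the full test is n = 2 times a half.
r_full = 2(0.708) / (1 + 0.708)
       = 1.4160 / 1.7080 = 0.8290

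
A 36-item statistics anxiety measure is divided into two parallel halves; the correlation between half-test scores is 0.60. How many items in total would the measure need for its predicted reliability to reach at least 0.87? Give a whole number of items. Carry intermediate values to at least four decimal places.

81

Corrected full-test reliability: r_full = 2 × 0.60 / (1 + 0.60) ≈ 0.7500
Solve Spearman-Brown for n: n = 0.87(1 − 0.7500) / [0.7500(1 − 0.87)] = 2.2308
Required items = 2.2308 × 36 = 80.31, so 81 items.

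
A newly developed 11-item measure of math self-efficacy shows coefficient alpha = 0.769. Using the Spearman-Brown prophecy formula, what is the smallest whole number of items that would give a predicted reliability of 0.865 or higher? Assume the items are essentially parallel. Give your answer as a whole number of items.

Spearman-Brown solved for the length factor n:
n = r_target (1 − r_old) / [ r_old (1 − r_target) ]
n = [0.865 × 0.231] / [0.769 × 0.135]
  = 0.199815 / 0.103815 = 1.9247
So the test needs 1.9247 × 11 ≈ 21.17 items; rounding up, 22.

22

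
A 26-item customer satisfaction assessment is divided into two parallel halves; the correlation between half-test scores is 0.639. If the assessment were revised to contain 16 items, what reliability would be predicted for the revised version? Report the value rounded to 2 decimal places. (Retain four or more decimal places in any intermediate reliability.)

Spearman-Brown correction (n = 2): r_full = 2·0.639/(1 + 0.639) = 0.7797
Length factor from 26 to 16 items: n = 16/26 = 0.6154
r_new = n·r_full / (1 + (n − 1)·r_full) = 0.4798 / 0.7001 ≈ 0.6853

0.69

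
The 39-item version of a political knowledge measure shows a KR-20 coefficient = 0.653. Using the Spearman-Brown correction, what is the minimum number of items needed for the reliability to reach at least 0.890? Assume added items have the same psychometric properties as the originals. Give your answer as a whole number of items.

Spearman-Brown solved for the length factor n:
n = r*(1 − r) / [ r (1 − r*) ]
n = 0.890(1 − 0.653) / [0.653(1 − 0.890)]
  = 0.308830 / 0.071830 = 4.2995
Items needed = n × 39 = 4.2995 × 39 ≈ 167.68 → round up to 168

168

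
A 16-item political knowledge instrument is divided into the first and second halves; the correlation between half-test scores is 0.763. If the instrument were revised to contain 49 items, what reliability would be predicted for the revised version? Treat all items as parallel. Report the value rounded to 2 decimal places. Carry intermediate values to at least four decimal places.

First correct the split-half correlation to full-test reliability: r_full = 2 × 0.763 / (1 + 0.763) ≈ 0.8656
Then adjust to 49 items: n = 49/16 = 3.0625
r_new = n·r_full / (1 + (n − 1)·r_full) = 2.6509 / 2.7853 ≈ 0.9517

0.95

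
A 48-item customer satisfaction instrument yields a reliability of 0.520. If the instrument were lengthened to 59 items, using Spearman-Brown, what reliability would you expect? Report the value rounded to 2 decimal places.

n = 59/48 = 1.2292
Apply the Spearman-Brown prophecy formula, r' = nr / [1 + (n − 1)r]:
r_new = (1.2292 × 0.520) / (1 + (1.2292 − 1) × 0.520)
     = 0.6392 / 1.1192 = 0.5711

0.57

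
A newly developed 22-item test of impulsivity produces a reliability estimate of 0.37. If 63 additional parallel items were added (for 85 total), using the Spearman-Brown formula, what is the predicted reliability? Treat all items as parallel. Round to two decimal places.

The new length is 85/22 = 3.8636 times the old.
By Spearman-Brown, r_new = n r / (1 + (n − 1) r).
r_new = 3.8636·0.37 / [1 + (3.8636 − 1)·0.37]
r_new = 1.4295 / 2.0595 ≈ 0.6941

0.69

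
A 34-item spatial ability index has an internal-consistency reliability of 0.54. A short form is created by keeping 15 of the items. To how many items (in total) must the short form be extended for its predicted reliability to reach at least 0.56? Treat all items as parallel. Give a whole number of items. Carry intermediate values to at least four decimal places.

37

Short-form reliability: n = 15/34 = 0.4412; r_15 = n·r/(1+(n−1)r) ≈ 0.3412
Length factor from the short form to reach 0.56: n' = 0.56(1 − 0.3412) / [0.3412(1 − 0.56)] ≈ 2.4574
Total items = 2.4574 × 15 = 36.86, rounded up to 37.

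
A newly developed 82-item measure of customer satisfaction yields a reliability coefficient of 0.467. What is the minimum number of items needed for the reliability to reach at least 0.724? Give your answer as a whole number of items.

246

n = 0.724 × (1 − 0.467) / [ 0.467 × (1 − 0.724) ]
  = 0.385892 / 0.128892 = 2.9939
2.9939 × 82 = 245.50 → 246 items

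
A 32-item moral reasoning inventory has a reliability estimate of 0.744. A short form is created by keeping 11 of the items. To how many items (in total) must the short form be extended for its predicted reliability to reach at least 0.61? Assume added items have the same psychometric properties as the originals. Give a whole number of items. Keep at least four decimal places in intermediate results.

18

First, r for the 11-item form: n = 11/32 = 0.3438, so r_11 = 0.3438·0.744/(1 + (0.3438 − 1)·0.744) = 0.4998
Length factor from the short form to reach 0.61: n' = 0.61(1 − 0.4998) / [0.4998(1 − 0.61)] ≈ 1.5654
Total items = 1.5654 × 11 = 17.22, rounded up to 18.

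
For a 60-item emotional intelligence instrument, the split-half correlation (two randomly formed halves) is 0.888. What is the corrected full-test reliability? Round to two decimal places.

0.94

r_full = 2r_hh / (1 + r_hh) = 2 × 0.888 / (1 + 0.888)
       = 1.7760 / 1.8880 = 0.9407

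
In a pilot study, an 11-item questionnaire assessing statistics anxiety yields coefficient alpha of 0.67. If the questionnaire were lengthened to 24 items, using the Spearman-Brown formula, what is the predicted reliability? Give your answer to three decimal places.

0.816

n = 24/11 = 2.1818
r_new = (2.1818 × 0.67) / (1 + (2.1818 − 1) × 0.67)
     = 1.4618 / 1.7918 = 0.8158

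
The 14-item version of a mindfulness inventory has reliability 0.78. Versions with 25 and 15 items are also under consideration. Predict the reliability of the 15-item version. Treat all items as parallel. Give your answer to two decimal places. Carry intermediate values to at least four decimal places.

Only the ratio of lengths matters: n = 15/14 = 1.0714
r_{15} = n·r / (1 + (n − 1)·r) = 0.8357 / 1.0557 ≈ 0.7916

0.79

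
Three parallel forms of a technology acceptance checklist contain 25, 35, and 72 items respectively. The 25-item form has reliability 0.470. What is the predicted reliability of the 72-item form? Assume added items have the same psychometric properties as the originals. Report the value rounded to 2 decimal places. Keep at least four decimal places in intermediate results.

Only the ratio of lengths matters: n = 72/25 = 2.8800
r_{72} = n·r / (1 + (n − 1)·r) = 1.3536 / 1.8836 ≈ 0.7186

0.72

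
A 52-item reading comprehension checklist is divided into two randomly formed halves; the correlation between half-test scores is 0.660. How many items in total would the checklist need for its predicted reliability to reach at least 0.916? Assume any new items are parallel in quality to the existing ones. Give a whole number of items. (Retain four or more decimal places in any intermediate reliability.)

Corrected full-test reliability: r_full = 2 × 0.660 / (1 + 0.660) ≈ 0.7952
Solve Spearman-Brown for n: n = 0.916(1 − 0.7952) / [0.7952(1 − 0.916)] = 2.8085
Required items = 2.8085 × 52 = 146.04, so 147 items.

147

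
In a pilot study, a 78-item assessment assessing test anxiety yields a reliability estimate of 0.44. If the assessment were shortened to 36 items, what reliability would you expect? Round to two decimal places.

0.27

The new length is 36/78 = 0.4615 times the old.
Apply the Spearman-Brown prophecy formula, r' = nr / [1 + (n − 1)r]:
r_new = 0.4615·0.44 / [1 + (0.4615 − 1)·0.44]
r_new = 0.2031 / 0.7631 ≈ 0.2662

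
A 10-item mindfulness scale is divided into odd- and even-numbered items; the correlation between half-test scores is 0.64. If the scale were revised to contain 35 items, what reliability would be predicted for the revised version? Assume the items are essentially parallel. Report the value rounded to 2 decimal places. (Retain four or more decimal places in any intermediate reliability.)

Spearman-Brown correction (n = 2): r_full = 2·0.64/(1 + 0.64) = 0.7805
Then adjust to 35 items: n = 35/10 = 3.5000
r_new = n·r_full / (1 + (n − 1)·r_full) = 2.7317 / 2.9512 ≈ 0.9256

0.93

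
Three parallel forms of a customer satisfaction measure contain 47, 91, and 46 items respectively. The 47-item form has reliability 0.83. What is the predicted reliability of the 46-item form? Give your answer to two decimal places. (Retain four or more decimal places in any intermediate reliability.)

The 91-item form is not needed; work directly from the 47-item form with n = 46/47 = 0.9787.
r_{46} = n·r / (1 + (n − 1)·r) = 0.8123 / 0.9823 ≈ 0.8269

0.83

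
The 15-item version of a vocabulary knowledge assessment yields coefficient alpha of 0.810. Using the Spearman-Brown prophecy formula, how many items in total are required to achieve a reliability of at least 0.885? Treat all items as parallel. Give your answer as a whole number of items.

28

Spearman-Brown solved for the length factor n:
n = r*(1 − r) / [ r (1 − r*) ]
n = 0.885(1 − 0.810) / [0.810(1 − 0.885)]
  = 0.168150 / 0.093150 = 1.8052
Items needed = n × 15 = 1.8052 × 15 ≈ 27.08 → round up to 28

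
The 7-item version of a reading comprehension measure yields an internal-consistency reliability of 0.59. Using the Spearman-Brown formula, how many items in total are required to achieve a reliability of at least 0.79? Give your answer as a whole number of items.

19

Spearman-Brown solved for the length factor n:
n = r*(1 − r) / [ r (1 − r*) ]
n = 0.79(1 − 0.59) / [0.59(1 − 0.79)]
n = 0.3239 / 0.1239 ≈ 2.6142
So the test needs 2.6142 × 7 ≈ 18.30 items; rounding up, 19.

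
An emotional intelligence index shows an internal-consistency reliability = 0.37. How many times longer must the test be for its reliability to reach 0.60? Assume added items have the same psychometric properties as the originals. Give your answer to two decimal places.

Invert Spearman-Brown to solve for n:
n = r*(1 − r) / [ r (1 − r*) ]
n = [0.60 × 0.63] / [0.37 × 0.40]
  = 0.3780 / 0.1480 = 2.5541

2.55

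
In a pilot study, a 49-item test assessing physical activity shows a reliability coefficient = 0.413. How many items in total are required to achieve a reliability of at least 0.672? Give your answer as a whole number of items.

n = [0.672 × 0.587] / [0.413 × 0.328]
n = 0.394464 / 0.135464 ≈ 2.9119
So the test needs 2.9119 × 49 ≈ 142.68 items; rounding up, 143.

143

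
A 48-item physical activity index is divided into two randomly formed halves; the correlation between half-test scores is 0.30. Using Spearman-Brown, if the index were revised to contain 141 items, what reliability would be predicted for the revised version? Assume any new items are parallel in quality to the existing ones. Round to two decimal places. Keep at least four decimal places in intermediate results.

0.72

Full-test reliability from the split-half r: r_full = 2(0.30)/(1 + 0.30) = 0.4615
Length factor from 48 to 141 items: n = 141/48 = 2.9375
r_new = n·r_full / (1 + (n − 1)·r_full) = 1.3557 / 1.8942 ≈ 0.7157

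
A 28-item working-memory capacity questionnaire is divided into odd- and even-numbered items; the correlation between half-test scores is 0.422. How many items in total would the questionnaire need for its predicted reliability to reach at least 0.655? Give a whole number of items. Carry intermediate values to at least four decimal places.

r_full = 2(0.422)/(1 + 0.422) = 0.5935
n = r_tgt(1 − r_full) / [r_full(1 − r_tgt)] = 0.655 × 0.4065 / (0.5935 × 0.345) ≈ 1.3004
Required items = 1.3004 × 28 = 36.41, so 37 items.

37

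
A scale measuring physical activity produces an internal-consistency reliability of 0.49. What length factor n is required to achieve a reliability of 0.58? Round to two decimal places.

1.44

n = 0.58(1 − 0.49) / [0.49(1 − 0.58)]
n = 0.2958 / 0.2058 ≈ 1.4373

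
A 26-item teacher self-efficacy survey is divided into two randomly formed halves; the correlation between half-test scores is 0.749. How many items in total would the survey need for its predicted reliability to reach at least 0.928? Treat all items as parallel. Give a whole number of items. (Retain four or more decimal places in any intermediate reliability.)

57

r_full = 2(0.749)/(1 + 0.749) = 0.8565
Solve Spearman-Brown for n: n = 0.928(1 − 0.8565) / [0.8565(1 − 0.928)] = 2.1594
Required items = 2.1594 × 26 = 56.14, so 57 items.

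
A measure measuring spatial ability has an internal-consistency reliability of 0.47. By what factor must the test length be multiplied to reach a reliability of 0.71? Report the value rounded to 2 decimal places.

2.76

Rearranging the Spearman-Brown formula for n,
n = r_target (1 − r_old) / [ r_old (1 − r_target) ]
n = 0.71 × (1 − 0.47) / [ 0.47 × (1 − 0.71) ]
  = 0.3763 / 0.1363 = 2.7608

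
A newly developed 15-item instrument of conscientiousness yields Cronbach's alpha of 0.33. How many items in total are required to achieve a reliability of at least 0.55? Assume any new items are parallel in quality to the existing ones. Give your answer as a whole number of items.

38

Rearranging the Spearman-Brown formula for n,
n = r*(1 − r) / [ r (1 − r*) ]
n = [0.55 × 0.67] / [0.33 × 0.45]
n = 0.3685 / 0.1485 ≈ 2.4815
2.4815 × 15 = 37.22 → 38 items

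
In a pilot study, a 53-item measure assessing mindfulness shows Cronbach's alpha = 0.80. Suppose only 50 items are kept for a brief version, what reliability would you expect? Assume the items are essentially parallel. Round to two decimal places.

0.79

The new length is 50/53 = 0.9434 times the old.
By Spearman-Brown, r_new = n r / (1 + (n − 1) r).
r_new = (0.9434 × 0.80) / (1 + (0.9434 − 1) × 0.80)
     = 0.7547 / 0.9547 = 0.7905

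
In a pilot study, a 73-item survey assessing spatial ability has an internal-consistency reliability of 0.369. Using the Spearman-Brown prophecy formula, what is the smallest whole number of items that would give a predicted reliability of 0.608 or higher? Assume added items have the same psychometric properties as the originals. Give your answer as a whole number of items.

Spearman-Brown solved for the length factor n:
n = r_target (1 − r_old) / [ r_old (1 − r_target) ]
n = 0.608 × (1 − 0.369) / [ 0.369 × (1 − 0.608) ]
  = 0.383648 / 0.144648 = 2.6523
So the test needs 2.6523 × 73 ≈ 193.62 items; rounding up, 194.

194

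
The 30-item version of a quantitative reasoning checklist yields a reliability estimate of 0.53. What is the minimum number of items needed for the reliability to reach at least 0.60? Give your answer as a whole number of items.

40

Invert Spearman-Brown to solve for n:
n = r*(1 − r) / [ r (1 − r*) ]
n = 0.60 × (1 − 0.53) / [ 0.53 × (1 − 0.60) ]
  = 0.2820 / 0.2120 = 1.3302
So the test needs 1.3302 × 30 ≈ 39.91 items; rounding up, 40.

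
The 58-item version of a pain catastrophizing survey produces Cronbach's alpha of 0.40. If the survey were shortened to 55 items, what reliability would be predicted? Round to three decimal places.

0.387

n = 55/58 = 0.9483
Apply the Spearman-Brown prophecy formula, r' = nr / [1 + (n − 1)r]:
r_new = (0.9483 × 0.40) / (1 + (0.9483 − 1) × 0.40)
     = 0.3793 / 0.9793 = 0.3873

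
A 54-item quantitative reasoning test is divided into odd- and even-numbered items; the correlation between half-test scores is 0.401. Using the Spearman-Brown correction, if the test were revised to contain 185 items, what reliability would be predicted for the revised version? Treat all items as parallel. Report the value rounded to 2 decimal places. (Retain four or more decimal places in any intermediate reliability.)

0.82

Spearman-Brown correction (n = 2): r_full = 2·0.401/(1 + 0.401) = 0.5724
Length factor from 54 to 185 items: n = 185/54 = 3.4259
r_new = n·r_full / (1 + (n − 1)·r_full) = 1.9610 / 2.3886 ≈ 0.8210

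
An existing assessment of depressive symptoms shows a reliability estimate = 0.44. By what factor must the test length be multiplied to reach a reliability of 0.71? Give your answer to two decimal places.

Spearman-Brown solved for the length factor n:
n = r*(1 − r) / [ r (1 − r*) ]
n = 0.71 × (1 − 0.44) / [ 0.44 × (1 − 0.71) ]
n = 0.3976 / 0.1276 ≈ 3.1160

3.12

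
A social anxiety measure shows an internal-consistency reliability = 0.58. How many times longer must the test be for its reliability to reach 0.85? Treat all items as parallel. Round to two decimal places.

Spearman-Brown solved for the length factor n:
n = r*(1 − r) / [ r (1 − r*) ]
n = 0.85 × (1 − 0.58) / [ 0.58 × (1 − 0.85) ]
n = 0.3570 / 0.0870 ≈ 4.1034

4.10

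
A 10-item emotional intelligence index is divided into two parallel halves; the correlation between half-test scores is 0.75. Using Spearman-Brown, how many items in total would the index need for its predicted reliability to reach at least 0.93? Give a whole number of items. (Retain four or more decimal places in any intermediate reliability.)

Corrected full-test reliability: r_full = 2 × 0.75 / (1 + 0.75) ≈ 0.8571
n = r_tgt(1 − r_full) / [r_full(1 − r_tgt)] = 0.93 × 0.1429 / (0.8571 × 0.07) ≈ 2.2151
Items = 2.2151 × 10 ≈ 22.15 → 23

23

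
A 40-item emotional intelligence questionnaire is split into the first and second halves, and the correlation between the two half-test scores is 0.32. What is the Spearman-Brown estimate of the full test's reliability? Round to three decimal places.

0.485

Apply the Spearman-Brown correction with n = 2:
r_full = 2r_hh / (1 + r_hh) = 2 × 0.32 / (1 + 0.32)
r_full = 0.6400 / 1.3200 ≈ 0.4848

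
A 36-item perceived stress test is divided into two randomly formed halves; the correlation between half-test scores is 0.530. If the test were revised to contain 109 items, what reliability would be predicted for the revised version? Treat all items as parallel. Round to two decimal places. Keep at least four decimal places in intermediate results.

0.87

Full-test reliability from the split-half r: r_full = 2(0.530)/(1 + 0.530) = 0.6928
Length factor from 36 to 109 items: n = 109/36 = 3.0278
r_new = n·r_full / (1 + (n − 1)·r_full) = 2.0977 / 2.4049 ≈ 0.8723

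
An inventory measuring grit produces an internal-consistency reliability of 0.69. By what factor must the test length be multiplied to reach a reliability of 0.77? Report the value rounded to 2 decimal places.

1.50

n = [0.77 × 0.31] / [0.69 × 0.23]
  = 0.2387 / 0.1587 = 1.5041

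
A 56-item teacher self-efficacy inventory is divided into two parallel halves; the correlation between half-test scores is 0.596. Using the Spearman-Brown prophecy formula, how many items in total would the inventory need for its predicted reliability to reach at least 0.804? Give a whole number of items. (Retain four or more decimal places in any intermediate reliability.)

78

Corrected full-test reliability: r_full = 2 × 0.596 / (1 + 0.596) ≈ 0.7469
n = r_tgt(1 − r_full) / [r_full(1 − r_tgt)] = 0.804 × 0.2531 / (0.7469 × 0.196) ≈ 1.3900
Required items = 1.3900 × 56 = 77.84, so 78 items.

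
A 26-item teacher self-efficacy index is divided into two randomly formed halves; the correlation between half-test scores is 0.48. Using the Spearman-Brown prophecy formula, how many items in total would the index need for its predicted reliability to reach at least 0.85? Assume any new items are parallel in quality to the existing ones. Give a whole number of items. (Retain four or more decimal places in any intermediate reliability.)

80

Corrected full-test reliability: r_full = 2 × 0.48 / (1 + 0.48) ≈ 0.6486
n = r_tgt(1 − r_full) / [r_full(1 − r_tgt)] = 0.85 × 0.3514 / (0.6486 × 0.15) ≈ 3.0701
Items = 3.0701 × 26 ≈ 79.82 → 80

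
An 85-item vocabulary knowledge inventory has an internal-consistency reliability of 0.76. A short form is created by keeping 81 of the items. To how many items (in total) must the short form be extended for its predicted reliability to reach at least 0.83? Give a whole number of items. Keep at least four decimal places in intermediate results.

132

First, r for the 81-item form: n = 81/85 = 0.9529, so r_81 = 0.9529·0.76/(1 + (0.9529 − 1)·0.76) = 0.7511
Length factor from the short form to reach 0.83: n' = 0.83(1 − 0.7511) / [0.7511(1 − 0.83)] ≈ 1.6179
Total items = 1.6179 × 81 = 131.05, rounded up to 132.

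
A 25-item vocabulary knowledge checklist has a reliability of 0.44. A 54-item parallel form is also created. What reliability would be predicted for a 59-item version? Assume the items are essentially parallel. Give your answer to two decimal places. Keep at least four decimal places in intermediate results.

The 54-item form is not needed; work directly from the 25-item form with n = 59/25 = 2.3600.
r_{59} = n·r / (1 + (n − 1)·r) = 1.0384 / 1.5984 ≈ 0.6496

0.65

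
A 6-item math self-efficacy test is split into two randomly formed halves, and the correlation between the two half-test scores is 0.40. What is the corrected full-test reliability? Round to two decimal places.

Each half is half the length of the full test, so the full test is n = 2 times a half.
r_full = 2r_hh / (1 + r_hh) = 2 × 0.40 / (1 + 0.40)
       = 0.8000 / 1.4000 = 0.5714

0.57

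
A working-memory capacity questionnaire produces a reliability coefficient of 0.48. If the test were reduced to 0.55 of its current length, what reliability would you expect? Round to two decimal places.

0.34

Spearman-Brown: r_new = n·r / (1 + (n − 1)·r)
r_new = 0.55·0.48 / [1 + (0.55 − 1)·0.48]
r_new = 0.2640 / 0.7840 ≈ 0.3367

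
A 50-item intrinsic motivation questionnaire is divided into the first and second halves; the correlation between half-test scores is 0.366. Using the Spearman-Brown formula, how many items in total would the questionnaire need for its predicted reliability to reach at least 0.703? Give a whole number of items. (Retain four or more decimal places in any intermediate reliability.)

103

Corrected full-test reliability: r_full = 2 × 0.366 / (1 + 0.366) ≈ 0.5359
n = r_tgt(1 − r_full) / [r_full(1 − r_tgt)] = 0.703 × 0.4641 / (0.5359 × 0.297) ≈ 2.0499
Required items = 2.0499 × 50 = 102.50, so 103 items.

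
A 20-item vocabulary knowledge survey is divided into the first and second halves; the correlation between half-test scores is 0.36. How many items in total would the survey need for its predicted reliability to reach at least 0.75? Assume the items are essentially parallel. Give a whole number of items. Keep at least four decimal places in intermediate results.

r_full = 2(0.36)/(1 + 0.36) = 0.5294
n = r_tgt(1 − r_full) / [r_full(1 − r_tgt)] = 0.75 × 0.4706 / (0.5294 × 0.25) ≈ 2.6668
Required items = 2.6668 × 20 = 53.34, so 54 items.

54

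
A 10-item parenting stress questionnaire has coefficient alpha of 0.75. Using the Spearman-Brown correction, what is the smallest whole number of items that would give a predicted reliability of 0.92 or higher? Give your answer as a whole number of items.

39

Invert Spearman-Brown to solve for n:
n = r*(1 − r) / [ r (1 − r*) ]
n = 0.92 × (1 − 0.75) / [ 0.75 × (1 − 0.92) ]
n = 0.2300 / 0.0600 ≈ 3.8333
3.8333 × 10 = 38.33 → 39 items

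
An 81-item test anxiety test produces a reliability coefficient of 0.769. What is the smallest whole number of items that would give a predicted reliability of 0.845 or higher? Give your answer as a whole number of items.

Spearman-Brown solved for the length factor n:
n = r_target (1 − r_old) / [ r_old (1 − r_target) ]
n = [0.845 × 0.231] / [0.769 × 0.155]
n = 0.195195 / 0.119195 ≈ 1.6376
So the test needs 1.6376 × 81 ≈ 132.65 items; rounding up, 133.

133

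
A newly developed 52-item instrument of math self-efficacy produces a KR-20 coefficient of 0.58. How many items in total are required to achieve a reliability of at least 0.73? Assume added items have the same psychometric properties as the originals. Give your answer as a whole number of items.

102

n = 0.73 × (1 − 0.58) / [ 0.58 × (1 − 0.73) ]
  = 0.3066 / 0.1566 = 1.9579
Items needed = n × 52 = 1.9579 × 52 ≈ 101.81 → round up to 102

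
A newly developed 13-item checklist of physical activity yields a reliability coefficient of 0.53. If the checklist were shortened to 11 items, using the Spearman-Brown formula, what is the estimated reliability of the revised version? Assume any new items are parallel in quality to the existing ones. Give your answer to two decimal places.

0.49

Length ratio n = 11/13 = 0.8462
Spearman-Brown: r_new = n·r / (1 + (n − 1)·r)
r_new = (0.8462 × 0.53) / (1 + (0.8462 − 1) × 0.53)
r_new = 0.4485 / 0.9185 ≈ 0.4883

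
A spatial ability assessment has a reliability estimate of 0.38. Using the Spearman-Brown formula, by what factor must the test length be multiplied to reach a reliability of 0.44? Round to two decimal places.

1.28

Invert Spearman-Brown to solve for n:
n = r_target (1 − r_old) / [ r_old (1 − r_target) ]
n = 0.44(1 − 0.38) / [0.38(1 − 0.44)]
n = 0.2728 / 0.2128 ≈ 1.2820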